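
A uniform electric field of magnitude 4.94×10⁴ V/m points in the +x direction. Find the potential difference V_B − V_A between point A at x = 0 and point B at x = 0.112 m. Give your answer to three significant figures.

In a uniform field, potential decreases in the direction of E: V_B − V_A = −E·Δx.
V_B − V_A = −(4.94×10⁴ V/m)(0.112 m) = -5530 V.

-5530 V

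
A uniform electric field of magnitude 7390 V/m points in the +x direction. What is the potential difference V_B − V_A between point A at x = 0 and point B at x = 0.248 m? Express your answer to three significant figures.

In a uniform field, potential decreases in the direction of E: V_B − V_A = −E·Δx.
V_B − V_A = −(7390 V/m)(0.248 m) = -1830 V.

-1830 V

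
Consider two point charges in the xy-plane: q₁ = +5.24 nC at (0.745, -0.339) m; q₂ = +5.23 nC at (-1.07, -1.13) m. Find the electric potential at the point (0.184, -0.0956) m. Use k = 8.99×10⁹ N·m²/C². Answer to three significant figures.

Electric potential is a scalar, so the contributions from each charge add algebraically: V = Σ kqᵢ/rᵢ.
Distances from the field point to each charge: r₁ = 0.612 m, r₂ = 1.63 m.
V = k[(5.24×10⁻⁹)/(0.612) + (5.23×10⁻⁹)/(1.63)] = 106 V.

106 V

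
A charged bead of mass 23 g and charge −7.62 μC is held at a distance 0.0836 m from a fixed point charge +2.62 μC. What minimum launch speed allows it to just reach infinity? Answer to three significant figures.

To just escape, total mechanical energy must reach zero at infinity: ½mv²_min + U = 0, so ½mv²_min = −U = |kQq|/r.
|U| = |kQq|/r = (8.99×10⁹ N·m²/C²)(2.62×10⁻⁶)(7.62×10⁻⁶)/(0.0836) = 2.15 J.
v_min = √(2|U|/m) = √(2·2.15/0.0230) = 13.7 m/s.

13.7 m/s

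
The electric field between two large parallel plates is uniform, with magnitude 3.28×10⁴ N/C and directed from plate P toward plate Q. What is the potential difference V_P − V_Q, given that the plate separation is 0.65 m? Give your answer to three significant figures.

2.13×10⁴ V

In a uniform field, potential decreases in the direction of E: ΔV = −E·d for a displacement d parallel to E.
Going from Q to P is a displacement of 0.65 m opposite to the field, so V_P − V_Q = +Ed = 2.13×10⁴ V.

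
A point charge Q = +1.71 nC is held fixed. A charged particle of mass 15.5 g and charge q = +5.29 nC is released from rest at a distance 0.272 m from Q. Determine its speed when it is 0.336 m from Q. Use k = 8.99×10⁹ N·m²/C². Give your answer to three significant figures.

Only the electrostatic force acts, so mechanical energy is conserved: ½mv² = U₁ − U₂ = kQq(1/r₁ − 1/r₂).
U₁ − U₂ = (8.99×10⁹ N·m²/C²)(1.71×10⁻⁹ C)(5.29×10⁻⁹ C)(1/0.272 − 1/0.336) = 5.69×10⁻⁸ J.
v = √(2·5.69×10⁻⁸/0.0155) = 2.71×10⁻³ m/s.

2.71×10⁻³ m/s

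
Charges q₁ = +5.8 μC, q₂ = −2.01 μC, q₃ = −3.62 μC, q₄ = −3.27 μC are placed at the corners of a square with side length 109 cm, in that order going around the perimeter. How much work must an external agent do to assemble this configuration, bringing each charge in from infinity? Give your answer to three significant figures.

The work to assemble the configuration equals its total potential energy, U = Σ kqᵢqⱼ/rᵢⱼ over all pairs.
The four side pairs have separation 1.09 m and the two diagonal pairs 1.54 m.
Summing all 6 pair terms gives U = -0.179 J.

-0.179 J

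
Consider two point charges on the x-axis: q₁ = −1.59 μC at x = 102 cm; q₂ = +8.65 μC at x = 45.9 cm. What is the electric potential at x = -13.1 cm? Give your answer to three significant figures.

The total potential is the scalar sum of each charge's contribution, V = Σ kqᵢ/rᵢ.
Distances from the field point to each charge: r₁ = 1.15 m, r₂ = 0.590 m.
V = k[(-1.59×10⁻⁶)/(1.15) + (8.65×10⁻⁶)/(0.590)] = 1.19×10⁵ V.

1.19×10⁵ V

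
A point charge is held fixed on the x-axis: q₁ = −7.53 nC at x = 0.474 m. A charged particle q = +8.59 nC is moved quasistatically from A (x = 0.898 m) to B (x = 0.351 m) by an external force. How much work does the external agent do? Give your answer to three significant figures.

-3.36×10⁻⁶ J

For quasistatic motion the external work equals the change in potential energy: W_ext = qΔV = q(V_B − V_A).
At A: distance to the source charge is 0.424 m; V_A = kq₁/r = -160 V.
At B: distance to the source charge is 0.123 m; V_B = kq₁/r = -550 V.
ΔV = V_B − V_A = -391 V.
W_ext = qΔV = (8.59×10⁻⁹ C)(-391 V) = -3.36×10⁻⁶ J.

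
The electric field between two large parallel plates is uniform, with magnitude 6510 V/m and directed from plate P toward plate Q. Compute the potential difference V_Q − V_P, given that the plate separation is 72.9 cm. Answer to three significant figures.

In a uniform field, potential decreases in the direction of E: ΔV = −E·d for a displacement d parallel to E.
Going from P to Q is a displacement of 72.9 cm along the field, so V_Q − V_P = −Ed = -4750 V.

-4750 V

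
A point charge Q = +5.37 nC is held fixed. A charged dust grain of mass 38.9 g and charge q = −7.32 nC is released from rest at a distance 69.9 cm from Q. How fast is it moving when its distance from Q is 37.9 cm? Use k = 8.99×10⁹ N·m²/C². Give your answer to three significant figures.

4.68×10⁻³ m/s

Only the electrostatic force acts, so mechanical energy is conserved: ½mv² = U₁ − U₂ = kQq(1/r₁ − 1/r₂).
U₁ − U₂ = (8.99×10⁹ N·m²/C²)(5.37×10⁻⁹ C)(-7.32×10⁻⁹ C)(1/0.699 − 1/0.379) = 4.27×10⁻⁷ J.
v = √(2·4.27×10⁻⁷/0.0389) = 4.68×10⁻³ m/s.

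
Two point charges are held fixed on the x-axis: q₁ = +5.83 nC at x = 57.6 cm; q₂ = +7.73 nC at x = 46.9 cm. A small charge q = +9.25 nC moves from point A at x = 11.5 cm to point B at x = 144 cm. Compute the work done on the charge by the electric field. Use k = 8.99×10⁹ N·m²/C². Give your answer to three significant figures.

1.64×10⁻⁶ J

The work done by the electric force is W_field = −ΔU = −q(V_B − V_A) = q(V_A − V_B).
At A: distances to the source charges are 0.461 m, 0.354 m; V_A = Σ kqᵢ/rᵢ = 310 V.
At B: distances to the source charges are 0.864 m, 0.971 m; V_B = Σ kqᵢ/rᵢ = 132 V.
ΔV = V_B − V_A = -178 V.
W_field = −qΔV = −(9.25×10⁻⁹ C)(-178 V) = 1.64×10⁻⁶ J.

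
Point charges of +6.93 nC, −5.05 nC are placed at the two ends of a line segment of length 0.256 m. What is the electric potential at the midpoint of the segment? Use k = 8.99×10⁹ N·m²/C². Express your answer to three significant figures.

Electric potential is a scalar, so the contributions from each charge add algebraically: V = Σ kqᵢ/rᵢ.
Each charge is 0.128 m from the midpoint.
V = k[(6.93×10⁻⁹)/(0.128) + (-5.05×10⁻⁹)/(0.128)] = 132 V.

132 V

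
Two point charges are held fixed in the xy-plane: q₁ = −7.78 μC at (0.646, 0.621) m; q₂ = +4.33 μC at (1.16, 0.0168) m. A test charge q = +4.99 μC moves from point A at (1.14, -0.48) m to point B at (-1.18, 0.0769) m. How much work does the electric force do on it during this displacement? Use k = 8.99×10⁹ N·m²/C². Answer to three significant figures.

0.202 J

The work done by the electric force is W_field = −ΔU = −q(V_B − V_A) = q(V_A − V_B).
At A: distances to the source charges are 1.21 m, 0.497 m; V_A = Σ kqᵢ/rᵢ = 2.03×10⁴ V.
At B: distances to the source charges are 1.91 m, 2.34 m; V_B = Σ kqᵢ/rᵢ = -2.01×10⁴ V.
ΔV = V_B − V_A = -4.04×10⁴ V.
W_field = −qΔV = −(4.99×10⁻⁶ C)(-4.04×10⁴ V) = 0.202 J.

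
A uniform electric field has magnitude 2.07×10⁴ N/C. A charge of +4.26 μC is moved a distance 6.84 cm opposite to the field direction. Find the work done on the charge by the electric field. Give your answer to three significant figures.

-6.03×10⁻³ J

The potential change for a displacement 6.84 cm opposite to the field direction is ΔV = +Ed = 1420 V.
W_field = −qΔV = -6.03×10⁻³ J.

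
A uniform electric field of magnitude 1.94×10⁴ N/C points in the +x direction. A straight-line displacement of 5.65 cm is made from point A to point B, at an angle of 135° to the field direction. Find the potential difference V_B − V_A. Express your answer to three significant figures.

Only the component of displacement along E changes the potential: ΔV = −E·d·cosθ.
ΔV = −(1.94×10⁴ V/m)(0.0565 m)cos135° = 775 V.

775 V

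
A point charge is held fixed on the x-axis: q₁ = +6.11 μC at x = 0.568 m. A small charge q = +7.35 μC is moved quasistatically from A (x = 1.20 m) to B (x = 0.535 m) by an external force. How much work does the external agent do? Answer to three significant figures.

11.6 J

For quasistatic motion the external work equals the change in potential energy: W_ext = qΔV = q(V_B − V_A).
At A: distance to the source charge is 0.632 m; V_A = kq₁/r = 8.69×10⁴ V.
At B: distance to the source charge is 0.0330 m; V_B = kq₁/r = 1.66×10⁶ V.
ΔV = V_B − V_A = 1.58×10⁶ V.
W_ext = qΔV = (7.35×10⁻⁶ C)(1.58×10⁶ V) = 11.6 J.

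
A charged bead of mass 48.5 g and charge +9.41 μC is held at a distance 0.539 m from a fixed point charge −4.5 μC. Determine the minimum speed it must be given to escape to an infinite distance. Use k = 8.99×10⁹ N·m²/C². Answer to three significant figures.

5.40 m/s

To just escape, total mechanical energy must reach zero at infinity: ½mv²_min + U = 0, so ½mv²_min = −U = |kQq|/r.
|U| = |kQq|/r = (8.99×10⁹ N·m²/C²)(4.50×10⁻⁶)(9.41×10⁻⁶)/(0.539) = 0.706 J.
v_min = √(2|U|/m) = √(2·0.706/0.0485) = 5.40 m/s.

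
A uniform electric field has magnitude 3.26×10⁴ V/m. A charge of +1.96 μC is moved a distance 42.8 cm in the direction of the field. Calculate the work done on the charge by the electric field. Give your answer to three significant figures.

The potential change for a displacement 42.8 cm in the direction of the field is ΔV = −Ed = -1.40×10⁴ V.
W_field = −qΔV = 0.0273 J.

0.0273 J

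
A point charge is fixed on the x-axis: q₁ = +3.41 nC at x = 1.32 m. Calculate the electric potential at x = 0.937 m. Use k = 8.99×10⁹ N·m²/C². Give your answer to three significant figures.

Electric potential is a scalar, so the contributions from each charge add algebraically: V = Σ kqᵢ/rᵢ.
V = k[(3.41×10⁻⁹)/(0.383)] = 80.0 V.

80.0 V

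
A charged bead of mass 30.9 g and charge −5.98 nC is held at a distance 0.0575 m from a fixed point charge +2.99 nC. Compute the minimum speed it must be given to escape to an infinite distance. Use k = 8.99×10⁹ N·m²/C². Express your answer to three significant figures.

0.0135 m/s

To just escape, total mechanical energy must reach zero at infinity: ½mv²_min + U = 0, so ½mv²_min = −U = |kQq|/r.
|U| = |kQq|/r = (8.99×10⁹ N·m²/C²)(2.99×10⁻⁹)(5.98×10⁻⁹)/(0.0575) = 2.80×10⁻⁶ J.
v_min = √(2|U|/m) = √(2·2.80×10⁻⁶/0.0309) = 0.0135 m/s.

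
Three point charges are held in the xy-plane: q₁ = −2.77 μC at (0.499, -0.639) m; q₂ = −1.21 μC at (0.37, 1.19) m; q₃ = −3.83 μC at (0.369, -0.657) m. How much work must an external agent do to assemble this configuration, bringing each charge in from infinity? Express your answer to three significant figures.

0.766 J

The assembly work is the sum of pairwise potential energies, U = Σ_{i<j} kqᵢqⱼ/rᵢⱼ.
Pair separations: r₁₂ = 1.83 m, r₁₃ = 0.131 m, r₂₃ = 1.85 m.
U = (0.0164) + (0.727) + (0.0226) = 0.766 J.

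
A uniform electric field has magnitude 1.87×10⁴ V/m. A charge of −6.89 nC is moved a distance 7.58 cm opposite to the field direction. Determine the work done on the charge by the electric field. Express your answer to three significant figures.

9.77×10⁻⁶ J

The potential change for a displacement 7.58 cm opposite to the field direction is ΔV = +Ed = 1420 V.
W_field = −qΔV = 9.77×10⁻⁶ J.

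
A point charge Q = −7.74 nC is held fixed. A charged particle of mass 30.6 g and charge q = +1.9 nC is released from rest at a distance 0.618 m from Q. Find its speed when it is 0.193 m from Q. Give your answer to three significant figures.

5.55×10⁻³ m/s

Only the electrostatic force acts, so mechanical energy is conserved: ½mv² = U₁ − U₂ = kQq(1/r₁ − 1/r₂).
U₁ − U₂ = (8.99×10⁹ N·m²/C²)(-7.74×10⁻⁹ C)(1.90×10⁻⁹ C)(1/0.618 − 1/0.193) = 4.71×10⁻⁷ J.
v = √(2·4.71×10⁻⁷/0.0306) = 5.55×10⁻³ m/s.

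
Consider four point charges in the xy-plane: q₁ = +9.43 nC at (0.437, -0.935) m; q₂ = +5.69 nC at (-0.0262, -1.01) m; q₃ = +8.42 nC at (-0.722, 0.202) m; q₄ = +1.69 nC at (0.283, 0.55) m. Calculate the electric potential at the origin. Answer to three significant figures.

Electric potential is a scalar, so the contributions from each charge add algebraically: V = Σ kqᵢ/rᵢ.
Distances from the field point to each charge: r₁ = 1.03 m, r₂ = 1.01 m, r₃ = 0.750 m, r₄ = 0.619 m.
V = k[(9.43×10⁻⁹)/(1.03) + (5.69×10⁻⁹)/(1.01) + (8.42×10⁻⁹)/(0.750) + (1.69×10⁻⁹)/(0.619)] = 258 V.

258 V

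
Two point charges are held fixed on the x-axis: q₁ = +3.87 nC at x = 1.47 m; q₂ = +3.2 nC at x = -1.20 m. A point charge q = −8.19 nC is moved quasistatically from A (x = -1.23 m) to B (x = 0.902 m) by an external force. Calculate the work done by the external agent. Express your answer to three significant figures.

For quasistatic motion the external work equals the change in potential energy: W_ext = qΔV = q(V_B − V_A).
At A: distances to the source charges are 2.70 m, 0.0300 m; V_A = Σ kqᵢ/rᵢ = 972 V.
At B: distances to the source charges are 0.568 m, 2.10 m; V_B = Σ kqᵢ/rᵢ = 74.9 V.
ΔV = V_B − V_A = -897 V.
W_ext = qΔV = (-8.19×10⁻⁹ C)(-897 V) = 7.35×10⁻⁶ J.

7.35×10⁻⁶ J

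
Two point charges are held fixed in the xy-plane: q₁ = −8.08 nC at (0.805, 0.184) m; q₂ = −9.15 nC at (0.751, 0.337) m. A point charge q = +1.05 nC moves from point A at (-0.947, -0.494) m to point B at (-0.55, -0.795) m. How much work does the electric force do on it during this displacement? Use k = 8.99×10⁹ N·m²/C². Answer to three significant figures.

The work done by the electric force is W_field = −ΔU = −q(V_B − V_A) = q(V_A − V_B).
At A: distances to the source charges are 1.88 m, 1.89 m; V_A = Σ kqᵢ/rᵢ = -82.2 V.
At B: distances to the source charges are 1.67 m, 1.72 m; V_B = Σ kqᵢ/rᵢ = -91.2 V.
ΔV = V_B − V_A = -8.97 V.
W_field = −qΔV = −(1.05×10⁻⁹ C)(-8.97 V) = 9.42×10⁻⁹ J.

9.42×10⁻⁹ J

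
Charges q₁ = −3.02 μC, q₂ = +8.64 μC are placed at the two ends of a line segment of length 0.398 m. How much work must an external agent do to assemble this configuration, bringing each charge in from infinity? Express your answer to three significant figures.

-0.589 J

The assembly work is the sum of pairwise potential energies, U = Σ_{i<j} kqᵢqⱼ/rᵢⱼ.
The separation is r = 0.398 m.
U = (-0.589) = -0.589 J.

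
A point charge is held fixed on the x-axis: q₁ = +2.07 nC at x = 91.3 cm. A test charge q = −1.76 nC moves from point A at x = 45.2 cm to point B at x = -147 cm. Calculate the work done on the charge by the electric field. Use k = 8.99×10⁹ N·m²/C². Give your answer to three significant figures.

-5.73×10⁻⁸ J

The work done by the electric force is W_field = −ΔU = −q(V_B − V_A) = q(V_A − V_B).
At A: distance to the source charge is 0.461 m; V_A = kq₁/r = 40.4 V.
At B: distance to the source charge is 2.38 m; V_B = kq₁/r = 7.81 V.
ΔV = V_B − V_A = -32.6 V.
W_field = −qΔV = −(-1.76×10⁻⁹ C)(-32.6 V) = -5.73×10⁻⁸ J.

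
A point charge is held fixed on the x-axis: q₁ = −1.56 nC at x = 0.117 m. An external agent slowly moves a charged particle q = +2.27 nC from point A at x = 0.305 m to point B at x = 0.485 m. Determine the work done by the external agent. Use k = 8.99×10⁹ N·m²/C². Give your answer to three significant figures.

For quasistatic motion the external work equals the change in potential energy: W_ext = qΔV = q(V_B − V_A).
At A: distance to the source charge is 0.188 m; V_A = kq₁/r = -74.6 V.
At B: distance to the source charge is 0.368 m; V_B = kq₁/r = -38.1 V.
ΔV = V_B − V_A = 36.5 V.
W_ext = qΔV = (2.27×10⁻⁹ C)(36.5 V) = 8.28×10⁻⁸ J.

8.28×10⁻⁸ J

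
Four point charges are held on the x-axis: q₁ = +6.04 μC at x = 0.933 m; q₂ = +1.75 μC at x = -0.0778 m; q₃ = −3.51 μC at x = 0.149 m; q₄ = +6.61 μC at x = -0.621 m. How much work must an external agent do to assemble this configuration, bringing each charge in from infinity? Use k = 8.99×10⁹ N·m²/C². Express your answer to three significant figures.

-0.241 J

The assembly work is the sum of pairwise potential energies, U = Σ_{i<j} kqᵢqⱼ/rᵢⱼ.
Pair separations: r₁₂ = 1.01 m, r₁₃ = 0.784 m, r₁₄ = 1.55 m, r₂₃ = 0.227 m, r₂₄ = 0.543 m, r₃₄ = 0.770 m.
Summing all 6 pair terms gives U = -0.241 J.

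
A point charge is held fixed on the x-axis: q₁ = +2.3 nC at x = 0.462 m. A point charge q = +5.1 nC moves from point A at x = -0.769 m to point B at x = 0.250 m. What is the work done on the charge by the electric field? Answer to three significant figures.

The work done by the electric force is W_field = −ΔU = −q(V_B − V_A) = q(V_A − V_B).
At A: distance to the source charge is 1.23 m; V_A = kq₁/r = 16.8 V.
At B: distance to the source charge is 0.212 m; V_B = kq₁/r = 97.5 V.
ΔV = V_B − V_A = 80.7 V.
W_field = −qΔV = −(5.10×10⁻⁹ C)(80.7 V) = -4.12×10⁻⁷ J.

-4.12×10⁻⁷ J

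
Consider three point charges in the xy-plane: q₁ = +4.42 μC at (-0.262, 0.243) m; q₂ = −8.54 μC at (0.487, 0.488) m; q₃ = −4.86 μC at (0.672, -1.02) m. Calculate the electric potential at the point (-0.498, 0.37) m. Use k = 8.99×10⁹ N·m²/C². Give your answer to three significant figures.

Electric potential is a scalar, so the contributions from each charge add algebraically: V = Σ kqᵢ/rᵢ.
Distances from the field point to each charge: r₁ = 0.268 m, r₂ = 0.992 m, r₃ = 1.82 m.
V = k[(4.42×10⁻⁶)/(0.268) + (-8.54×10⁻⁶)/(0.992) + (-4.86×10⁻⁶)/(1.82)] = 4.68×10⁴ V.

4.68×10⁴ V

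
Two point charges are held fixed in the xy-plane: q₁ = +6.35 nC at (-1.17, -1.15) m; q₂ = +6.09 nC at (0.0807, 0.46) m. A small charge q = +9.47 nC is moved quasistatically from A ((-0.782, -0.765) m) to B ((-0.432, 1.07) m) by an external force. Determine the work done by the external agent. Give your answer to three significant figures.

For quasistatic motion the external work equals the change in potential energy: W_ext = qΔV = q(V_B − V_A).
At A: distances to the source charges are 0.547 m, 1.50 m; V_A = Σ kqᵢ/rᵢ = 141 V.
At B: distances to the source charges are 2.34 m, 0.797 m; V_B = Σ kqᵢ/rᵢ = 93.1 V.
ΔV = V_B − V_A = -47.9 V.
W_ext = qΔV = (9.47×10⁻⁹ C)(-47.9 V) = -4.53×10⁻⁷ J.

-4.53×10⁻⁷ J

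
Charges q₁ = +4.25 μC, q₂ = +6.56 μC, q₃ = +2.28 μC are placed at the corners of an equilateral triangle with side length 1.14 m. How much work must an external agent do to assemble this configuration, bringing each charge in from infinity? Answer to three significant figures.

The work to assemble the configuration equals its total potential energy, U = Σ kqᵢqⱼ/rᵢⱼ over all pairs.
All three pair separations equal the side length, 1.14 m.
U = (0.220) + (0.0764) + (0.118) = 0.414 J.

0.414 J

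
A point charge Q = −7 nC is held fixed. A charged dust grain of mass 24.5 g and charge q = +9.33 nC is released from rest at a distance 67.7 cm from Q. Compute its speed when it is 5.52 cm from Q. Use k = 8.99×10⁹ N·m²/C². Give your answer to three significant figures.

Only the electrostatic force acts, so mechanical energy is conserved: ½mv² = U₁ − U₂ = kQq(1/r₁ − 1/r₂).
U₁ − U₂ = (8.99×10⁹ N·m²/C²)(-7.00×10⁻⁹ C)(9.33×10⁻⁹ C)(1/0.677 − 1/0.0552) = 9.77×10⁻⁶ J.
v = √(2·9.77×10⁻⁶/0.0245) = 0.0282 m/s.

0.0282 m/s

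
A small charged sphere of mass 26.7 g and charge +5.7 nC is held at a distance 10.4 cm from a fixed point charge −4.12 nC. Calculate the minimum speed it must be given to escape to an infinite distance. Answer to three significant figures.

To just escape, total mechanical energy must reach zero at infinity: ½mv²_min + U = 0, so ½mv²_min = −U = |kQq|/r.
|U| = |kQq|/r = (8.99×10⁹ N·m²/C²)(4.12×10⁻⁹)(5.70×10⁻⁹)/(0.104) = 2.03×10⁻⁶ J.
v_min = √(2|U|/m) = √(2·2.03×10⁻⁶/0.0267) = 0.0123 m/s.

0.0123 m/s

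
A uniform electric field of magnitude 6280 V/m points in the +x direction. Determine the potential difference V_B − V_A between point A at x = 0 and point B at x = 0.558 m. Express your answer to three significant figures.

In a uniform field, potential decreases in the direction of E: V_B − V_A = −E·Δx.
V_B − V_A = −(6280 V/m)(0.558 m) = -3500 V.

-3500 V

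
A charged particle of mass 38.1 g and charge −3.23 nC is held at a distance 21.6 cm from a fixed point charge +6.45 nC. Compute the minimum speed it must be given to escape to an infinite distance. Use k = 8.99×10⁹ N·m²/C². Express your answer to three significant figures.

6.75×10⁻³ m/s

To just escape, total mechanical energy must reach zero at infinity: ½mv²_min + U = 0, so ½mv²_min = −U = |kQq|/r.
|U| = |kQq|/r = (8.99×10⁹ N·m²/C²)(6.45×10⁻⁹)(3.23×10⁻⁹)/(0.216) = 8.67×10⁻⁷ J.
v_min = √(2|U|/m) = √(2·8.67×10⁻⁷/0.0381) = 6.75×10⁻³ m/s.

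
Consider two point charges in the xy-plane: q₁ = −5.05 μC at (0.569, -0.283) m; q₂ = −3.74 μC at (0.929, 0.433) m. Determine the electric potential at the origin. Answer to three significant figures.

The total potential is the scalar sum of each charge's contribution, V = Σ kqᵢ/rᵢ.
Distances from the field point to each charge: r₁ = 0.635 m, r₂ = 1.02 m.
V = k[(-5.05×10⁻⁶)/(0.635) + (-3.74×10⁻⁶)/(1.02)] = -1.04×10⁵ V.

-1.04×10⁵ V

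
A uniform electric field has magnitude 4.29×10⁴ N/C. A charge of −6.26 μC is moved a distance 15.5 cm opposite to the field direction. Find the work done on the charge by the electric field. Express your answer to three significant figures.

0.0416 J

The potential change for a displacement 15.5 cm opposite to the field direction is ΔV = +Ed = 6650 V.
W_field = −qΔV = 0.0416 J.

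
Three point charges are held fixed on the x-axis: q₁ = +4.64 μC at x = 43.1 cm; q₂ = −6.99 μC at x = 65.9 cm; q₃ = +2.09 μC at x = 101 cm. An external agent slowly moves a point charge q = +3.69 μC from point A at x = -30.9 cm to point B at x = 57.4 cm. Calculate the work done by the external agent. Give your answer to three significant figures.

-1.51 J

For quasistatic motion the external work equals the change in potential energy: W_ext = qΔV = q(V_B − V_A).
At A: distances to the source charges are 0.740 m, 0.968 m, 1.32 m; V_A = Σ kqᵢ/rᵢ = 5700 V.
At B: distances to the source charges are 0.143 m, 0.0850 m, 0.436 m; V_B = Σ kqᵢ/rᵢ = -4.04×10⁵ V.
ΔV = V_B − V_A = -4.10×10⁵ V.
W_ext = qΔV = (3.69×10⁻⁶ C)(-4.10×10⁵ V) = -1.51 J.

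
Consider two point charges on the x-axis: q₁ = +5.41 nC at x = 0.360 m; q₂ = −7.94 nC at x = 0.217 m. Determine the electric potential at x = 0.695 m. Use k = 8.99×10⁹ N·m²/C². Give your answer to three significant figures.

Electric potential is a scalar, so the contributions from each charge add algebraically: V = Σ kqᵢ/rᵢ.
Distances from the field point to each charge: r₁ = 0.335 m, r₂ = 0.478 m.
V = k[(5.41×10⁻⁹)/(0.335) + (-7.94×10⁻⁹)/(0.478)] = -4.15 V.

-4.15 V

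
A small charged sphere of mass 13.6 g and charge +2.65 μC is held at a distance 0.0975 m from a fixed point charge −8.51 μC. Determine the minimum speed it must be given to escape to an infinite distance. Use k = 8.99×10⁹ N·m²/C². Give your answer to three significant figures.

To just escape, total mechanical energy must reach zero at infinity: ½mv²_min + U = 0, so ½mv²_min = −U = |kQq|/r.
|U| = |kQq|/r = (8.99×10⁹ N·m²/C²)(8.51×10⁻⁶)(2.65×10⁻⁶)/(0.0975) = 2.08 J.
v_min = √(2|U|/m) = √(2·2.08/0.0136) = 17.5 m/s.

17.5 m/s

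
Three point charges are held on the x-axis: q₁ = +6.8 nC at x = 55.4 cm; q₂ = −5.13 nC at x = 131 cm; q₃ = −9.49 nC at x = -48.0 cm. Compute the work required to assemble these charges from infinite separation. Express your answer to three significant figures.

-7.31×10⁻⁷ J

The work to assemble the configuration equals its total potential energy, U = Σ kqᵢqⱼ/rᵢⱼ over all pairs.
Pair separations: r₁₂ = 0.756 m, r₁₃ = 1.03 m, r₂₃ = 1.79 m.
U = (-4.15×10⁻⁷) + (-5.61×10⁻⁷) + (2.45×10⁻⁷) = -7.31×10⁻⁷ J.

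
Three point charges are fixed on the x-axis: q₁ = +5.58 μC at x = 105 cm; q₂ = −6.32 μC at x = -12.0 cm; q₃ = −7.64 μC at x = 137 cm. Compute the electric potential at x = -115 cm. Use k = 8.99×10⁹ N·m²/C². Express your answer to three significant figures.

-5.96×10⁴ V

Electric potential is a scalar, so the contributions from each charge add algebraically: V = Σ kqᵢ/rᵢ.
Distances from the field point to each charge: r₁ = 2.20 m, r₂ = 1.03 m, r₃ = 2.52 m.
V = k[(5.58×10⁻⁶)/(2.20) + (-6.32×10⁻⁶)/(1.03) + (-7.64×10⁻⁶)/(2.52)] = -5.96×10⁴ V.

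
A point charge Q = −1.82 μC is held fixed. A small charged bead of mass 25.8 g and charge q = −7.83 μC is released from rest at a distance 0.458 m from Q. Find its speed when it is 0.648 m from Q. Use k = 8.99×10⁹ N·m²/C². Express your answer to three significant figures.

Only the electrostatic force acts, so mechanical energy is conserved: ½mv² = U₁ − U₂ = kQq(1/r₁ − 1/r₂).
U₁ − U₂ = (8.99×10⁹ N·m²/C²)(-1.82×10⁻⁶ C)(-7.83×10⁻⁶ C)(1/0.458 − 1/0.648) = 0.0820 J.
v = √(2·0.0820/0.0258) = 2.52 m/s.

2.52 m/s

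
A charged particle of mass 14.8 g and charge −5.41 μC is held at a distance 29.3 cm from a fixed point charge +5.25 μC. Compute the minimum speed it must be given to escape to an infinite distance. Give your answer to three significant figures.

To just escape, total mechanical energy must reach zero at infinity: ½mv²_min + U = 0, so ½mv²_min = −U = |kQq|/r.
|U| = |kQq|/r = (8.99×10⁹ N·m²/C²)(5.25×10⁻⁶)(5.41×10⁻⁶)/(0.293) = 0.871 J.
v_min = √(2|U|/m) = √(2·0.871/0.0148) = 10.9 m/s.

10.9 m/s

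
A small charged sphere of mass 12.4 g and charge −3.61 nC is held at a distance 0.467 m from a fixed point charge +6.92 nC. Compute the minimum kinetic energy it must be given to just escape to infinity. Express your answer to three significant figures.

To just escape, total mechanical energy must reach zero at infinity: ½mv²_min + U = 0, so ½mv²_min = −U = |kQq|/r.
|U| = |kQq|/r = (8.99×10⁹ N·m²/C²)(6.92×10⁻⁹)(3.61×10⁻⁹)/(0.467) = 4.81×10⁻⁷ J.

4.81×10⁻⁷ J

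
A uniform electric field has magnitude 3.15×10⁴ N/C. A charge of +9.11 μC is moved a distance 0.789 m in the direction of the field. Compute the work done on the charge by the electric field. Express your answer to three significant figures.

The potential change for a displacement 0.789 m in the direction of the field is ΔV = −Ed = -2.49×10⁴ V.
W_field = −qΔV = 0.226 J.

0.226 J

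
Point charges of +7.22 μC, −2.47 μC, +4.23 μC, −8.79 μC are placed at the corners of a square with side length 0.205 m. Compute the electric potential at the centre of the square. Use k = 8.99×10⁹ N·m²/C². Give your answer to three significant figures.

1.18×10⁴ V

Electric potential is a scalar, so the contributions from each charge add algebraically: V = Σ kqᵢ/rᵢ.
The distance from each corner to the centre is a√2/2 = 0.145 m.
V = k[(7.22×10⁻⁶)/(0.145) + (-2.47×10⁻⁶)/(0.145) + (4.23×10⁻⁶)/(0.145) + (-8.79×10⁻⁶)/(0.145)] = 1.18×10⁴ V.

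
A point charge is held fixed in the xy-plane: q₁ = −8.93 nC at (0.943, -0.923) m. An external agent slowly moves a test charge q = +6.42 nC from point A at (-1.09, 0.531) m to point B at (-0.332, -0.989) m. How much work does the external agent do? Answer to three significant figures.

-1.97×10⁻⁷ J

For quasistatic motion the external work equals the change in potential energy: W_ext = qΔV = q(V_B − V_A).
At A: distance to the source charge is 2.50 m; V_A = kq₁/r = -32.1 V.
At B: distance to the source charge is 1.28 m; V_B = kq₁/r = -62.9 V.
ΔV = V_B − V_A = -30.8 V.
W_ext = qΔV = (6.42×10⁻⁹ C)(-30.8 V) = -1.97×10⁻⁷ J.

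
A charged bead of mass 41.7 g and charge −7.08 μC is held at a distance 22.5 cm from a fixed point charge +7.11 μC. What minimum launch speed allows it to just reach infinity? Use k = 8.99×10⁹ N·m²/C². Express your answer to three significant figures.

9.82 m/s

To just escape, total mechanical energy must reach zero at infinity: ½mv²_min + U = 0, so ½mv²_min = −U = |kQq|/r.
|U| = |kQq|/r = (8.99×10⁹ N·m²/C²)(7.11×10⁻⁶)(7.08×10⁻⁶)/(0.225) = 2.01 J.
v_min = √(2|U|/m) = √(2·2.01/0.0417) = 9.82 m/s.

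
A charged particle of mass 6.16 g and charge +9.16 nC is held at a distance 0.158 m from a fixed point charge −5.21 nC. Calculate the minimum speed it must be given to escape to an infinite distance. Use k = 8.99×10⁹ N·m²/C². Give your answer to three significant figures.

To just escape, total mechanical energy must reach zero at infinity: ½mv²_min + U = 0, so ½mv²_min = −U = |kQq|/r.
|U| = |kQq|/r = (8.99×10⁹ N·m²/C²)(5.21×10⁻⁹)(9.16×10⁻⁹)/(0.158) = 2.72×10⁻⁶ J.
v_min = √(2|U|/m) = √(2·2.72×10⁻⁶/6.16×10⁻³) = 0.0297 m/s.

0.0297 m/s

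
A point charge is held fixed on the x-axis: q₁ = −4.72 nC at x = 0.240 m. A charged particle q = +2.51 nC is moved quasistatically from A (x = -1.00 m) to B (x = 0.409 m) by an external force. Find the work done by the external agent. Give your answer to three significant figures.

For quasistatic motion the external work equals the change in potential energy: W_ext = qΔV = q(V_B − V_A).
At A: distance to the source charge is 1.24 m; V_A = kq₁/r = -34.2 V.
At B: distance to the source charge is 0.169 m; V_B = kq₁/r = -251 V.
ΔV = V_B − V_A = -217 V.
W_ext = qΔV = (2.51×10⁻⁹ C)(-217 V) = -5.44×10⁻⁷ J.

-5.44×10⁻⁷ J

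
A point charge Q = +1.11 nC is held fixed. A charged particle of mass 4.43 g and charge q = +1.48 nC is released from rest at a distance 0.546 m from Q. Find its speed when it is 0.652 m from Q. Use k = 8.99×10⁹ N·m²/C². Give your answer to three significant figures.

1.41×10⁻³ m/s

Only the electrostatic force acts, so mechanical energy is conserved: ½mv² = U₁ − U₂ = kQq(1/r₁ − 1/r₂).
U₁ − U₂ = (8.99×10⁹ N·m²/C²)(1.11×10⁻⁹ C)(1.48×10⁻⁹ C)(1/0.546 − 1/0.652) = 4.40×10⁻⁹ J.
v = √(2·4.40×10⁻⁹/4.43×10⁻³) = 1.41×10⁻³ m/s.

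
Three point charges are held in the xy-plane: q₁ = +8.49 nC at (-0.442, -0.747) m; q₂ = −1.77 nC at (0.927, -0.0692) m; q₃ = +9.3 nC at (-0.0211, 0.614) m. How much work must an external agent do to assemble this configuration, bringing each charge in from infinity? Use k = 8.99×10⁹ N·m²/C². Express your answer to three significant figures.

2.83×10⁻⁷ J

The work to assemble the configuration equals its total potential energy, U = Σ kqᵢqⱼ/rᵢⱼ over all pairs.
Pair separations: r₁₂ = 1.53 m, r₁₃ = 1.42 m, r₂₃ = 1.17 m.
U = (-8.84×10⁻⁸) + (4.98×10⁻⁷) + (-1.27×10⁻⁷) = 2.83×10⁻⁷ J.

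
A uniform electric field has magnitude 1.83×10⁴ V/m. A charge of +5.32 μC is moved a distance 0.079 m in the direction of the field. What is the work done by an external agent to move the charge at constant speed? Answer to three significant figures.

The potential change for a displacement 0.079 m in the direction of the field is ΔV = −Ed = -1450 V.
W_ext = qΔV = -7.69×10⁻³ J.

-7.69×10⁻³ J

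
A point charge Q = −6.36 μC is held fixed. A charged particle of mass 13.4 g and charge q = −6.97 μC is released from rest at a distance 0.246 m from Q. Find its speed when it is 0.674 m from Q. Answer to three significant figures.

12.4 m/s

Only the electrostatic force acts, so mechanical energy is conserved: ½mv² = U₁ − U₂ = kQq(1/r₁ − 1/r₂).
U₁ − U₂ = (8.99×10⁹ N·m²/C²)(-6.36×10⁻⁶ C)(-6.97×10⁻⁶ C)(1/0.246 − 1/0.674) = 1.03 J.
v = √(2·1.03/0.0134) = 12.4 m/s.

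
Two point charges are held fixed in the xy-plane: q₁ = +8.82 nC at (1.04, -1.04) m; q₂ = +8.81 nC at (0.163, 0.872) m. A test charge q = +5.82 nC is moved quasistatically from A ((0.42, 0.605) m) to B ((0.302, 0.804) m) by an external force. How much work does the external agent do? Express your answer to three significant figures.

For quasistatic motion the external work equals the change in potential energy: W_ext = qΔV = q(V_B − V_A).
At A: distances to the source charges are 1.76 m, 0.371 m; V_A = Σ kqᵢ/rᵢ = 259 V.
At B: distances to the source charges are 1.99 m, 0.155 m; V_B = Σ kqᵢ/rᵢ = 552 V.
ΔV = V_B − V_A = 293 V.
W_ext = qΔV = (5.82×10⁻⁹ C)(293 V) = 1.70×10⁻⁶ J.

1.70×10⁻⁶ J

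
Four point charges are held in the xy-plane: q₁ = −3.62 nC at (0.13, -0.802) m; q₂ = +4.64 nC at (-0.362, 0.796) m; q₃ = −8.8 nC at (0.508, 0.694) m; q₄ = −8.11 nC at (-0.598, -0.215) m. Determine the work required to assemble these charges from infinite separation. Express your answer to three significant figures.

8.08×10⁻⁸ J

The assembly work is the sum of pairwise potential energies, U = Σ_{i<j} kqᵢqⱼ/rᵢⱼ.
Pair separations: r₁₂ = 1.67 m, r₁₃ = 1.54 m, r₁₄ = 0.935 m, r₂₃ = 0.876 m, r₂₄ = 1.04 m, r₃₄ = 1.43 m.
Summing all 6 pair terms gives U = 8.08×10⁻⁸ J.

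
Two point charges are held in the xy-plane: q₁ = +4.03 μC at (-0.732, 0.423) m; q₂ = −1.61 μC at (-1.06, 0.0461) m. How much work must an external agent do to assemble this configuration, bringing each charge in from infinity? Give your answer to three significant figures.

-0.117 J

The work to assemble the configuration equals its total potential energy, U = Σ kqᵢqⱼ/rᵢⱼ over all pairs.
Pair separations: r₁₂ = 0.500 m.
U = (-0.117) = -0.117 J.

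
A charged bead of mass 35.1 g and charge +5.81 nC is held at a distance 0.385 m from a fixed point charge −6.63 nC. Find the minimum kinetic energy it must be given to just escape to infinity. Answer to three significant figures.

To just escape, total mechanical energy must reach zero at infinity: ½mv²_min + U = 0, so ½mv²_min = −U = |kQq|/r.
|U| = |kQq|/r = (8.99×10⁹ N·m²/C²)(6.63×10⁻⁹)(5.81×10⁻⁹)/(0.385) = 8.99×10⁻⁷ J.

8.99×10⁻⁷ J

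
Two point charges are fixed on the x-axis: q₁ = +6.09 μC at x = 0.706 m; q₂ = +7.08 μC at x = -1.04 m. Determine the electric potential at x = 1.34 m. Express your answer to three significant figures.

1.13×10⁵ V

Electric potential is a scalar, so the contributions from each charge add algebraically: V = Σ kqᵢ/rᵢ.
Distances from the field point to each charge: r₁ = 0.634 m, r₂ = 2.38 m.
V = k[(6.09×10⁻⁶)/(0.634) + (7.08×10⁻⁶)/(2.38)] = 1.13×10⁵ V.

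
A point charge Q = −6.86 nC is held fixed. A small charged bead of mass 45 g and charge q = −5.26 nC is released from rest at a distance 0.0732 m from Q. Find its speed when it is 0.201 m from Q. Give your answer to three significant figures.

0.0112 m/s

Only the electrostatic force acts, so mechanical energy is conserved: ½mv² = U₁ − U₂ = kQq(1/r₁ − 1/r₂).
U₁ − U₂ = (8.99×10⁹ N·m²/C²)(-6.86×10⁻⁹ C)(-5.26×10⁻⁹ C)(1/0.0732 − 1/0.201) = 2.82×10⁻⁶ J.
v = √(2·2.82×10⁻⁶/0.0450) = 0.0112 m/s.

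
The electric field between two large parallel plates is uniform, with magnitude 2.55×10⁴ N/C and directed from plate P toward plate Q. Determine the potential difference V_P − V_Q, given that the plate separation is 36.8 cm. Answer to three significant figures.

In a uniform field, potential decreases in the direction of E: ΔV = −E·d for a displacement d parallel to E.
Going from Q to P is a displacement of 36.8 cm opposite to the field, so V_P − V_Q = +Ed = 9380 V.

9380 V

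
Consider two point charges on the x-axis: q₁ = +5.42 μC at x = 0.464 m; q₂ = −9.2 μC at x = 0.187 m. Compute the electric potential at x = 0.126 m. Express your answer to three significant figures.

The total potential is the scalar sum of each charge's contribution, V = Σ kqᵢ/rᵢ.
Distances from the field point to each charge: r₁ = 0.338 m, r₂ = 0.0610 m.
V = k[(5.42×10⁻⁶)/(0.338) + (-9.20×10⁻⁶)/(0.0610)] = -1.21×10⁶ V.

-1.21×10⁶ V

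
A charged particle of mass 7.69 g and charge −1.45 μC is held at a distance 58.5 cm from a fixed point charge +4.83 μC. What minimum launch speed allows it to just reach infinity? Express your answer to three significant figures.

5.29 m/s

To just escape, total mechanical energy must reach zero at infinity: ½mv²_min + U = 0, so ½mv²_min = −U = |kQq|/r.
|U| = |kQq|/r = (8.99×10⁹ N·m²/C²)(4.83×10⁻⁶)(1.45×10⁻⁶)/(0.585) = 0.108 J.
v_min = √(2|U|/m) = √(2·0.108/7.69×10⁻³) = 5.29 m/s.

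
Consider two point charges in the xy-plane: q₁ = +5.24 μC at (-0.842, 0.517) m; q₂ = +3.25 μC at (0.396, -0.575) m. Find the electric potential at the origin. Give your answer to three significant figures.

8.95×10⁴ V

The total potential is the scalar sum of each charge's contribution, V = Σ kqᵢ/rᵢ.
Distances from the field point to each charge: r₁ = 0.988 m, r₂ = 0.698 m.
V = k[(5.24×10⁻⁶)/(0.988) + (3.25×10⁻⁶)/(0.698)] = 8.95×10⁴ V.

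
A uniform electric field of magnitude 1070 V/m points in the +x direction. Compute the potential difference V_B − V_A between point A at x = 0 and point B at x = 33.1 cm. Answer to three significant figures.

-354 V

In a uniform field, potential decreases in the direction of E: V_B − V_A = −E·Δx.
V_B − V_A = −(1070 V/m)(0.331 m) = -354 V.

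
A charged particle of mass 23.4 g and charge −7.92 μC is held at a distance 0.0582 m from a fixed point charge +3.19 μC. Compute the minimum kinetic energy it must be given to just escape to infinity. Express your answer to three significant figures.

To just escape, total mechanical energy must reach zero at infinity: ½mv²_min + U = 0, so ½mv²_min = −U = |kQq|/r.
|U| = |kQq|/r = (8.99×10⁹ N·m²/C²)(3.19×10⁻⁶)(7.92×10⁻⁶)/(0.0582) = 3.90 J.

3.90 J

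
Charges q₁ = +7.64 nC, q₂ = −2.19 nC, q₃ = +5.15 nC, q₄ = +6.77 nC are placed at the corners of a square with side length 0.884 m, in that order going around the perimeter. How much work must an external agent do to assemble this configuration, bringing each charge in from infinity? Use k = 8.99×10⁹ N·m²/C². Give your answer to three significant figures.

7.72×10⁻⁷ J

The work to assemble the configuration equals its total potential energy, U = Σ kqᵢqⱼ/rᵢⱼ over all pairs.
The four side pairs have separation 0.884 m and the two diagonal pairs 1.25 m.
Summing all 6 pair terms gives U = 7.72×10⁻⁷ J.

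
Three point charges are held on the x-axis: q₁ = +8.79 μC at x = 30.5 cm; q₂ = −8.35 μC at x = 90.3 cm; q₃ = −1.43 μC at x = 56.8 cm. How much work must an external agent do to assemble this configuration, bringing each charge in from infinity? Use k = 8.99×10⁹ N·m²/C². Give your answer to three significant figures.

-1.21 J

The work to assemble the configuration equals its total potential energy, U = Σ kqᵢqⱼ/rᵢⱼ over all pairs.
Pair separations: r₁₂ = 0.598 m, r₁₃ = 0.263 m, r₂₃ = 0.335 m.
U = (-1.10) + (-0.430) + (0.320) = -1.21 J.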